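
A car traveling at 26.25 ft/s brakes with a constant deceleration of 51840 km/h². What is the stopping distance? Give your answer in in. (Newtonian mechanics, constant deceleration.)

v₀ = 26.25 ft/s × 0.3048 = 8.001 m/s
a = 51840 km/h² × 7.716049382716049e-05 = 4.0 m/s²
d = v₀² / (2a) = 8.001² / (2 × 4.0) = 64.016 / 8.0 = 8.002 m
d = 8.002 m / 0.0254 = 315.0 in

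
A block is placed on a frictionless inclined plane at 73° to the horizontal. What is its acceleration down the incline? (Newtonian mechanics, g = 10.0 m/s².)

a = g sin(θ) = 10.0 × sin(73°) = 10.0 × 0.9563 = 9.56 m/s²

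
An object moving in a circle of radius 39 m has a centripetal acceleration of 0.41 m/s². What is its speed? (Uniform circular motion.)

v = √(a_c × r) = √(0.41 × 39) = 4.0 m/s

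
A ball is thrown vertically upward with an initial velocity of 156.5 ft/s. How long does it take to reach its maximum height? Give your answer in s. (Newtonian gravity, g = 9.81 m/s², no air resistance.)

v₀ = 156.5 ft/s × 0.3048 = 47.7012 m/s
t_up = v₀ / g = 47.7012 / 9.81 = 4.863 s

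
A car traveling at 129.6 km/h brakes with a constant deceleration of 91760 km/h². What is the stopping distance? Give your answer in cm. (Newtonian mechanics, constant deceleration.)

v₀ = 129.6 km/h × 0.2777777777777778 = 36.0 m/s
a = 91760 km/h² × 7.716049382716049e-05 = 7.08025 m/s²
d = v₀² / (2a) = 36.0² / (2 × 7.08025) = 1296.0 / 14.1605 = 91.5222 m
d = 91.5222 m / 0.01 = 9152 cm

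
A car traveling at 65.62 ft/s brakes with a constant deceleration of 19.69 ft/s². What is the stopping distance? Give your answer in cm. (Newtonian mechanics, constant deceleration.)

v₀ = 65.62 ft/s × 0.3048 = 20.001 m/s
a = 19.69 ft/s² × 0.3048 = 6.00151 m/s²
d = v₀² / (2a) = 20.001² / (2 × 6.00151) = 400.04 / 12.003 = 33.3283 m
d = 33.3283 m / 0.01 = 3333 cm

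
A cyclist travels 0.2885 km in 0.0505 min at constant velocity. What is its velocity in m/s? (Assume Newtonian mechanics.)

d = 0.2885 km × 1000.0 = 288.5 m
t = 0.0505 min × 60.0 = 3.03 s
v = d / t = 288.5 / 3.03 = 95.21 m/s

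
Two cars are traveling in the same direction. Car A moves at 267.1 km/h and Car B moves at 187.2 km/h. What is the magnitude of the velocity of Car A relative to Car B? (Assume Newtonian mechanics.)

v_rel = |v_A - v_B| = |267.1 - 187.2| = 79.9 km/h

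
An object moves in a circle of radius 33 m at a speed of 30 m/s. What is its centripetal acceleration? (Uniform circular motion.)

a_c = v²/r = 30²/33 = 900/33 = 27.27 m/s²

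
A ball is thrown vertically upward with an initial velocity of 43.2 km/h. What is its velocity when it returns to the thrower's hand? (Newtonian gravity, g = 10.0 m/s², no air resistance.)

By conservation of energy (no air resistance), the ball returns to the throw height with the same speed as launch, but directed downward.
|v_ground| = v₀ = 43.2 km/h
v_ground = 43.2 km/h (downward)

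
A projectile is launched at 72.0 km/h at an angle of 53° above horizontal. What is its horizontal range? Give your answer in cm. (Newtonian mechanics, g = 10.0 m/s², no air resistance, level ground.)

v₀ = 72.0 km/h × 0.2777777777777778 = 20.0 m/s
R = v₀² × sin(2θ) / g = 20.0² × sin(2 × 53°) / 10.0 = 400.0 × 0.961262 / 10.0 = 38.4505 m
R = 38.4505 m / 0.01 = 3845 cm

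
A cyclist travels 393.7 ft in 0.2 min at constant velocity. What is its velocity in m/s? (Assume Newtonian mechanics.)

d = 393.7 ft × 0.3048 = 120.0 m
t = 0.2 min × 60.0 = 12.0 s
v = d / t = 120.0 / 12.0 = 10.0 m/s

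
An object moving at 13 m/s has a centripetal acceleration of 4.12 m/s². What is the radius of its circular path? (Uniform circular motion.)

r = v²/a_c = 13²/4.12 = 41.02 m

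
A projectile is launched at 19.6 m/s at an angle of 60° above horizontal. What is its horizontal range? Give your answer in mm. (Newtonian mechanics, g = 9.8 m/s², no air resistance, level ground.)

R = v₀² × sin(2θ) / g = 19.6² × sin(2 × 60°) / 9.8 = 384.16 × 0.866025 / 9.8 = 33.9482 m
R = 33.9482 m / 0.001 = 33950 mm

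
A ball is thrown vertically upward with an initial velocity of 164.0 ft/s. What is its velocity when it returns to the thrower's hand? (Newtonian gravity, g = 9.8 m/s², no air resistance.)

By conservation of energy (no air resistance), the ball returns to the throw height with the same speed as launch, but directed downward.
|v_ground| = v₀ = 164.0 ft/s
v_ground = 164.0 ft/s (downward)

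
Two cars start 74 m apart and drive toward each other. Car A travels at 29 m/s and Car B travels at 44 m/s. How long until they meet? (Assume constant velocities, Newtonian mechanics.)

Combined speed: v_combined = 29 + 44 = 73 m/s
Time to meet: t = d/v_combined = 74/73 = 1.01 s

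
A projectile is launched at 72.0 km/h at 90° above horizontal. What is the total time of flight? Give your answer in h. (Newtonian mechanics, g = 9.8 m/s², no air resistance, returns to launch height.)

v₀ = 72.0 km/h × 0.2777777777777778 = 20.0 m/s
T = 2 × v₀ × sin(θ) / g = 2 × 20.0 × sin(90°) / 9.8 = 2 × 20.0 × 1.0 / 9.8 = 4.08163 s
T = 4.08163 s / 3600.0 = 0.001134 h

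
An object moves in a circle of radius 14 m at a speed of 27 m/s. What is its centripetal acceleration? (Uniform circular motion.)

a_c = v²/r = 27²/14 = 729/14 = 52.07 m/s²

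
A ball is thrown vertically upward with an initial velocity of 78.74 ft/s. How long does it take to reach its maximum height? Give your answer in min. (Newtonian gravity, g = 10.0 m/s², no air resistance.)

v₀ = 78.74 ft/s × 0.3048 = 24.0 m/s
t_up = v₀ / g = 24.0 / 10.0 = 2.4 s
t_up = 2.4 s / 60.0 = 0.04 min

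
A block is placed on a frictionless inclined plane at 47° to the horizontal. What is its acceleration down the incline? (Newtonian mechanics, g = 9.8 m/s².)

a = g sin(θ) = 9.8 × sin(47°) = 9.8 × 0.7314 = 7.17 m/s²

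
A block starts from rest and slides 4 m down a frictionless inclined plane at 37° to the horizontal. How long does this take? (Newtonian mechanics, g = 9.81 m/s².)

a = g sin(θ) = 9.81 × sin(37°) = 5.9038 m/s²
t = √(2d/a) = √(2 × 4 / 5.9038) = 1.16 s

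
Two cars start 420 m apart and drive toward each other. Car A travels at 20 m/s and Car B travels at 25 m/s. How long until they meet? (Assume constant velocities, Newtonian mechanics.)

Combined speed: v_combined = 20 + 25 = 45 m/s
Time to meet: t = d/v_combined = 420/45 = 9.33 s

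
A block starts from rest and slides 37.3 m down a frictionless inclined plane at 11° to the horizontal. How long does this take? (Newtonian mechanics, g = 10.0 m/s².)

a = g sin(θ) = 10.0 × sin(11°) = 1.9081 m/s²
t = √(2d/a) = √(2 × 37.3 / 1.9081) = 6.25 s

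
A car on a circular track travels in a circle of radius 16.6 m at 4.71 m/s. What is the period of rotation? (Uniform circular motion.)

T = 2πr/v = 2π×16.6/4.71 = 22.14 s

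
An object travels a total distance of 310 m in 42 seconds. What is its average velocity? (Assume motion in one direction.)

v_avg = Δd / Δt = 310 / 42 = 7.38 m/s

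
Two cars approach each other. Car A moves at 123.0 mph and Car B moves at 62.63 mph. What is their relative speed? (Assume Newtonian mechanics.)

v_rel = v_A + v_B = 123.0 + 62.63 = 185.63 mph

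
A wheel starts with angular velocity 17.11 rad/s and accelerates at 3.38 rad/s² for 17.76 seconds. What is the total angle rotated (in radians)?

θ = ω₀t + ½αt² = 17.11×17.76 + ½×3.38×17.76² = 836.93 rad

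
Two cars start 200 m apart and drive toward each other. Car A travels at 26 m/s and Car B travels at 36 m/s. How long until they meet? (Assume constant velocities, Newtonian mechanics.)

Combined speed: v_combined = 26 + 36 = 62 m/s
Time to meet: t = d/v_combined = 200/62 = 3.23 s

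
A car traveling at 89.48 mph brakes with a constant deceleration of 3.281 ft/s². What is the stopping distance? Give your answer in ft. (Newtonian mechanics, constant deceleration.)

v₀ = 89.48 mph × 0.44704 = 40.0011 m/s
a = 3.281 ft/s² × 0.3048 = 1.00005 m/s²
d = v₀² / (2a) = 40.0011² / (2 × 1.00005) = 1600.09 / 2.0001 = 800.005 m
d = 800.005 m / 0.3048 = 2625 ft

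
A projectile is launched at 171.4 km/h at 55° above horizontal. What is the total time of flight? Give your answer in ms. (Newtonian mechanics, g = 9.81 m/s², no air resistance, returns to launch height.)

v₀ = 171.4 km/h × 0.2777777777777778 = 47.6111 m/s
T = 2 × v₀ × sin(θ) / g = 2 × 47.6111 × sin(55°) / 9.81 = 2 × 47.6111 × 0.819152 / 9.81 = 7.95122 s
T = 7.95122 s / 0.001 = 7951 ms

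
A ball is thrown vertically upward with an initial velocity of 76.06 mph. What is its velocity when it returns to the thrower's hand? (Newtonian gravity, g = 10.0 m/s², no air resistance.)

By conservation of energy (no air resistance), the ball returns to the throw height with the same speed as launch, but directed downward.
|v_ground| = v₀ = 76.06 mph
v_ground = 76.06 mph (downward)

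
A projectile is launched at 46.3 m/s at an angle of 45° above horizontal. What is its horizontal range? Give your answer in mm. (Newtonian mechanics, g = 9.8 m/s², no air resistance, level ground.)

R = v₀² × sin(2θ) / g = 46.3² × sin(2 × 45°) / 9.8 = 2143.69 × 1.0 / 9.8 = 218.744 m
R = 218.744 m / 0.001 = 218700 mm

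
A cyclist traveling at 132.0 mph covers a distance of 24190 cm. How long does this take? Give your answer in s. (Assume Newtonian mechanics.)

d = 24190 cm × 0.01 = 241.9 m
v = 132.0 mph × 0.44704 = 59.0093 m/s
t = d / v = 241.9 / 59.0093 = 4.099 s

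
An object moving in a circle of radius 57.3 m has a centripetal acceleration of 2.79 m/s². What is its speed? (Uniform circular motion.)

v = √(a_c × r) = √(2.79 × 57.3) = 12.64 m/s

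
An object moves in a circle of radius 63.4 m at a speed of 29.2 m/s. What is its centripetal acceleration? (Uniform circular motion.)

a_c = v²/r = 29.2²/63.4 = 852.64/63.4 = 13.45 m/s²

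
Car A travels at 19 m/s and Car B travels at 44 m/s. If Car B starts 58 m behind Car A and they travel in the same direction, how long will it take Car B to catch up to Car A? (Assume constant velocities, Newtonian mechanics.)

Relative speed: v_rel = 44 - 19 = 25 m/s
Time to catch: t = d₀/v_rel = 58/25 = 2.32 s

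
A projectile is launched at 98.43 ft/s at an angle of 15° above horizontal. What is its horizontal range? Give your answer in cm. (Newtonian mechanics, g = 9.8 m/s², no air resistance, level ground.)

v₀ = 98.43 ft/s × 0.3048 = 30.0015 m/s
R = v₀² × sin(2θ) / g = 30.0015² × sin(2 × 15°) / 9.8 = 900.09 × 0.5 / 9.8 = 45.923 m
R = 45.923 m / 0.01 = 4592 cm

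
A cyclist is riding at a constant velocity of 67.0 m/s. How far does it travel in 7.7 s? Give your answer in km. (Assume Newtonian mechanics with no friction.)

d = v × t = 67.0 × 7.7 = 515.9 m
d = 515.9 m / 1000.0 = 0.5159 km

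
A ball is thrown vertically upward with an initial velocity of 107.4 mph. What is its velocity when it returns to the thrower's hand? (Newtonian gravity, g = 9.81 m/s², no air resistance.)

By conservation of energy (no air resistance), the ball returns to the throw height with the same speed as launch, but directed downward.
|v_ground| = v₀ = 107.4 mph
v_ground = 107.4 mph (downward)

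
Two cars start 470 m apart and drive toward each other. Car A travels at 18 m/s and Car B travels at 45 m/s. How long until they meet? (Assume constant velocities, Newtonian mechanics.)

Combined speed: v_combined = 18 + 45 = 63 m/s
Time to meet: t = d/v_combined = 470/63 = 7.46 s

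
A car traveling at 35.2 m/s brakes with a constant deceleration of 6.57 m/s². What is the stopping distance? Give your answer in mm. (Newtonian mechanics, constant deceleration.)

d = v₀² / (2a) = 35.2² / (2 × 6.57) = 1239.04 / 13.14 = 94.2953 m
d = 94.2953 m / 0.001 = 94300 mm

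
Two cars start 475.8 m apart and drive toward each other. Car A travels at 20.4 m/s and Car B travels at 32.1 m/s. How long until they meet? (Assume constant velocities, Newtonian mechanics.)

Combined speed: v_combined = 20.4 + 32.1 = 52.5 m/s
Time to meet: t = d/v_combined = 475.8/52.5 = 9.06 s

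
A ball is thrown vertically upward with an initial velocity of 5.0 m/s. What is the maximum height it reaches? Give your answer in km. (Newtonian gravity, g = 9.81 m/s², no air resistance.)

h_max = v₀² / (2g) = 5.0² / (2 × 9.81) = 25.0 / 19.62 = 1.27421 m
h_max = 1.27421 m / 1000.0 = 0.001274 km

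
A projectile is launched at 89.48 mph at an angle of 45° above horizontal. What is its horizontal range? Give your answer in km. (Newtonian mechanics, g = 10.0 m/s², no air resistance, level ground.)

v₀ = 89.48 mph × 0.44704 = 40.0011 m/s
R = v₀² × sin(2θ) / g = 40.0011² × sin(2 × 45°) / 10.0 = 1600.09 × 1.0 / 10.0 = 160.009 m
R = 160.009 m / 1000.0 = 0.16 km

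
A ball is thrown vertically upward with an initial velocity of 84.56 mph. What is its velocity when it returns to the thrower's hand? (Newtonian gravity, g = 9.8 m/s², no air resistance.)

By conservation of energy (no air resistance), the ball returns to the throw height with the same speed as launch, but directed downward.
|v_ground| = v₀ = 84.56 mph
v_ground = 84.56 mph (downward)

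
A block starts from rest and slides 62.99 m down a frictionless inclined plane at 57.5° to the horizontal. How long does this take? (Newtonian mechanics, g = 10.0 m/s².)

a = g sin(θ) = 10.0 × sin(57.5°) = 8.4339 m/s²
t = √(2d/a) = √(2 × 62.99 / 8.4339) = 3.86 s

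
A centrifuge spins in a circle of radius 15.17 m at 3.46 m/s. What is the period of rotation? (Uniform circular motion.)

T = 2πr/v = 2π×15.17/3.46 = 27.55 s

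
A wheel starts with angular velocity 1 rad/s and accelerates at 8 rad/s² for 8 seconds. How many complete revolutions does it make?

θ = ω₀t + ½αt² = 1×8 + ½×8×8² = 264.0 rad
Total revolutions = θ/(2π) = 264.0/(2π) = 42.02
Complete revolutions = ⌊42.02⌋ = 42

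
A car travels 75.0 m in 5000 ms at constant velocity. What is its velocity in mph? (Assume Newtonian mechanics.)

t = 5000 ms × 0.001 = 5.0 s
v = d / t = 75.0 / 5.0 = 15.0 m/s
v = 15.0 m/s / 0.44704 = 33.55 mph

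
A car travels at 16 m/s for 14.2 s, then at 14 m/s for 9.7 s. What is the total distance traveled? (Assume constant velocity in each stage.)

d₁ = v₁t₁ = 16 × 14.2 = 227.2 m
d₂ = v₂t₂ = 14 × 9.7 = 135.8 m
d_total = 227.2 + 135.8 = 363.0 m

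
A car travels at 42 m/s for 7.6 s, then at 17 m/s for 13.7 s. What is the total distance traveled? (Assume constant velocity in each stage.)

d₁ = v₁t₁ = 42 × 7.6 = 319.2 m
d₂ = v₂t₂ = 17 × 13.7 = 232.9 m
d_total = 319.2 + 232.9 = 552.1 m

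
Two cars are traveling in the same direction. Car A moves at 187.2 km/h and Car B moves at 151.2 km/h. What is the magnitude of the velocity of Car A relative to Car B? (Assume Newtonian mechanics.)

v_rel = |v_A - v_B| = |187.2 - 151.2| = 36.0 km/h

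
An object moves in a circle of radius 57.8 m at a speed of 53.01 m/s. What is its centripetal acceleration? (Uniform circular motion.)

a_c = v²/r = 53.01²/57.8 = 2810.0601/57.8 = 48.62 m/s²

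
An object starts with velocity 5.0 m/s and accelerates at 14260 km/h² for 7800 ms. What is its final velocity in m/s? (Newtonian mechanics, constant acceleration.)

a = 14260 km/h² × 7.716049382716049e-05 = 1.10031 m/s²
t = 7800 ms × 0.001 = 7.8 s
v = v₀ + a × t = 5.0 + 1.10031 × 7.8 = 13.58 m/s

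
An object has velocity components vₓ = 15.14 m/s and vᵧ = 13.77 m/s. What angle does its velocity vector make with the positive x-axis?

θ = arctan(vᵧ/vₓ) = arctan(13.77/15.14) = 42.29°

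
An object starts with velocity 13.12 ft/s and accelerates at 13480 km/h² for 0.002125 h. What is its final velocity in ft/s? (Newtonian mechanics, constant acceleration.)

v₀ = 13.12 ft/s × 0.3048 = 3.99898 m/s
a = 13480 km/h² × 7.716049382716049e-05 = 1.04012 m/s²
t = 0.002125 h × 3600.0 = 7.65 s
v = v₀ + a × t = 3.99898 + 1.04012 × 7.65 = 11.9559 m/s
v = 11.9559 m/s / 0.3048 = 39.23 ft/s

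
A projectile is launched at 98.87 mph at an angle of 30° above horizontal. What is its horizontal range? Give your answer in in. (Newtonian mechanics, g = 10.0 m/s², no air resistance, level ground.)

v₀ = 98.87 mph × 0.44704 = 44.1988 m/s
R = v₀² × sin(2θ) / g = 44.1988² × sin(2 × 30°) / 10.0 = 1953.53 × 0.866025 / 10.0 = 169.181 m
R = 169.181 m / 0.0254 = 6661 in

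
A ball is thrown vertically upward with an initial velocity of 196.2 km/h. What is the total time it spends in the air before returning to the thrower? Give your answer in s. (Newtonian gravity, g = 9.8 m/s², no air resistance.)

v₀ = 196.2 km/h × 0.2777777777777778 = 54.5 m/s
t_total = 2 × v₀ / g = 2 × 54.5 / 9.8 = 11.12 s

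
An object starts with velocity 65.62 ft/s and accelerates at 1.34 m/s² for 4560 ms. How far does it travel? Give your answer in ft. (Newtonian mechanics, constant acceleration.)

v₀ = 65.62 ft/s × 0.3048 = 20.001 m/s
t = 4560 ms × 0.001 = 4.56 s
d = v₀ × t + ½ × a × t² = 20.001 × 4.56 + 0.5 × 1.34 × 4.56² = 105.136 m
d = 105.136 m / 0.3048 = 344.9 ft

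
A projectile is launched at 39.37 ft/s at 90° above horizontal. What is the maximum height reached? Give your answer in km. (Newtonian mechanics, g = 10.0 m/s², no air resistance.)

v₀ = 39.37 ft/s × 0.3048 = 12.0 m/s
H = v₀² × sin²(θ) / (2g) = 12.0² × sin(90°)² / (2 × 10.0) = 144.0 × 1.0 / 20.0 = 7.2 m
H = 7.2 m / 1000.0 = 0.0072 km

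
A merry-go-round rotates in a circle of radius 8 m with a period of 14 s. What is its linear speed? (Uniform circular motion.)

v = 2πr/T = 2π×8/14 = 3.59 m/s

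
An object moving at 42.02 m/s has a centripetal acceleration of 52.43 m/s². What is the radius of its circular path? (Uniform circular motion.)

r = v²/a_c = 42.02²/52.43 = 33.68 m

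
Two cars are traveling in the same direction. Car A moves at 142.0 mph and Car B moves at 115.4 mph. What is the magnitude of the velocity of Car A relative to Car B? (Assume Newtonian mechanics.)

v_rel = |v_A - v_B| = |142.0 - 115.4| = 26.6 mph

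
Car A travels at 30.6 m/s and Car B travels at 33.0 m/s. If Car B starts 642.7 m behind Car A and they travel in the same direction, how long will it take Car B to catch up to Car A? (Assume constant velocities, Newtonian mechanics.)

Relative speed: v_rel = 33.0 - 30.6 = 2.4 m/s
Time to catch: t = d₀/v_rel = 642.7/2.4 = 267.79 s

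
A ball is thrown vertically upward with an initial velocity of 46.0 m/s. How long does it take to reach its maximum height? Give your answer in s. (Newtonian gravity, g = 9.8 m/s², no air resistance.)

t_up = v₀ / g = 46.0 / 9.8 = 4.694 s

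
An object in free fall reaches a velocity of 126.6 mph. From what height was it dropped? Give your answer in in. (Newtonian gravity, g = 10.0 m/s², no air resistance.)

v = 126.6 mph × 0.44704 = 56.5953 m/s
h = v² / (2g) = 56.5953² / (2 × 10.0) = 160.151 m
h = 160.151 m / 0.0254 = 6305 in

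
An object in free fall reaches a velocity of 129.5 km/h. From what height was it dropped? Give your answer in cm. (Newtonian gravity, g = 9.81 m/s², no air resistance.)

v = 129.5 km/h × 0.2777777777777778 = 35.9722 m/s
h = v² / (2g) = 35.9722² / (2 × 9.81) = 65.9531 m
h = 65.9531 m / 0.01 = 6595 cm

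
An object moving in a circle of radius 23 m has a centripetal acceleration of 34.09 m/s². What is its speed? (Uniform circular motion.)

v = √(a_c × r) = √(34.09 × 23) = 28.0 m/s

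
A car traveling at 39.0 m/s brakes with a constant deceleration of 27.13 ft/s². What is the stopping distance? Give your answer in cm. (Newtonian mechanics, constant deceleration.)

a = 27.13 ft/s² × 0.3048 = 8.26922 m/s²
d = v₀² / (2a) = 39.0² / (2 × 8.26922) = 1521.0 / 16.5384 = 91.9678 m
d = 91.9678 m / 0.01 = 9197 cm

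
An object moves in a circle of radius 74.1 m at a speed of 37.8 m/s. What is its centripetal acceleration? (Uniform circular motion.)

a_c = v²/r = 37.8²/74.1 = 1428.84/74.1 = 19.28 m/s²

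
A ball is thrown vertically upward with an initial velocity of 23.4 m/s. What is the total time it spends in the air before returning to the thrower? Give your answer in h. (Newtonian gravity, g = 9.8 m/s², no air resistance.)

t_total = 2 × v₀ / g = 2 × 23.4 / 9.8 = 4.77551 s
t_total = 4.77551 s / 3600.0 = 0.001327 h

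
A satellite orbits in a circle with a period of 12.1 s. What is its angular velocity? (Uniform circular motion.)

ω = 2π/T = 2π/12.1 = 0.5193 rad/s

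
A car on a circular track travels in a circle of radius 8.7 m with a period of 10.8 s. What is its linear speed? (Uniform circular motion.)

v = 2πr/T = 2π×8.7/10.8 = 5.06 m/s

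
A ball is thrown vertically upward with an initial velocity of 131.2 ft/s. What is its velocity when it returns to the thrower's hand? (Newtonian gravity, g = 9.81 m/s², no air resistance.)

By conservation of energy (no air resistance), the ball returns to the throw height with the same speed as launch, but directed downward.
|v_ground| = v₀ = 131.2 ft/s
v_ground = 131.2 ft/s (downward)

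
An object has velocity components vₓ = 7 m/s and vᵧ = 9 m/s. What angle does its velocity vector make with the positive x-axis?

θ = arctan(vᵧ/vₓ) = arctan(9/7) = 52.13°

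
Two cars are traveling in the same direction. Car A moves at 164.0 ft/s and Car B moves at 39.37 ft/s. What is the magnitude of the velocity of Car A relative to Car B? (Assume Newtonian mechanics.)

v_rel = |v_A - v_B| = |164.0 - 39.37| = 124.63 ft/s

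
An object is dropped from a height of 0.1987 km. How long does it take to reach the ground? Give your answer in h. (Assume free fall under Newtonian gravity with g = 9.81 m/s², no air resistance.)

h = 0.1987 km × 1000.0 = 198.7 m
t = √(2h/g) = √(2 × 198.7 / 9.81) = 6.36472 s
t = 6.36472 s / 3600.0 = 0.001768 h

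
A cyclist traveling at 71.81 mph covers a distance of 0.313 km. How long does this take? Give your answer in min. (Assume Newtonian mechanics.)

d = 0.313 km × 1000.0 = 313.0 m
v = 71.81 mph × 0.44704 = 32.1019 m/s
t = d / v = 313.0 / 32.1019 = 9.7502 s
t = 9.7502 s / 60.0 = 0.1625 min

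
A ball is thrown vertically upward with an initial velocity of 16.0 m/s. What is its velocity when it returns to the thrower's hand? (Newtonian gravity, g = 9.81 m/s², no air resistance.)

By conservation of energy (no air resistance), the ball returns to the throw height with the same speed as launch, but directed downward.
|v_ground| = v₀ = 16.0 m/s
v_ground = 16.0 m/s (downward)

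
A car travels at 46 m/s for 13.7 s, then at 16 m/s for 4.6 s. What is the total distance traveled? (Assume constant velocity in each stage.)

d₁ = v₁t₁ = 46 × 13.7 = 630.2 m
d₂ = v₂t₂ = 16 × 4.6 = 73.6 m
d_total = 630.2 + 73.6 = 703.8 m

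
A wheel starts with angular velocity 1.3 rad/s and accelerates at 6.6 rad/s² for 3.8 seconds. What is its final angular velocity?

ω = ω₀ + αt = 1.3 + 6.6 × 3.8 = 26.38 rad/s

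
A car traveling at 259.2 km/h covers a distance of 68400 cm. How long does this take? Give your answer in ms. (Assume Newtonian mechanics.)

d = 68400 cm × 0.01 = 684.0 m
v = 259.2 km/h × 0.2777777777777778 = 72.0 m/s
t = d / v = 684.0 / 72.0 = 9.5 s
t = 9.5 s / 0.001 = 9500 ms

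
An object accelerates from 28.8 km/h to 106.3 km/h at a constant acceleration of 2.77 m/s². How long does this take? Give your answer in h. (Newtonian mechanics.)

v₀ = 28.8 km/h × 0.2777777777777778 = 8.0 m/s
v = 106.3 km/h × 0.2777777777777778 = 29.5278 m/s
t = (v - v₀) / a = (29.5278 - 8.0) / 2.77 = 7.77177 s
t = 7.77177 s / 3600.0 = 0.002159 h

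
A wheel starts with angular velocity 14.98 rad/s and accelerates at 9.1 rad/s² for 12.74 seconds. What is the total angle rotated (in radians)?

θ = ω₀t + ½αt² = 14.98×12.74 + ½×9.1×12.74² = 929.34 rad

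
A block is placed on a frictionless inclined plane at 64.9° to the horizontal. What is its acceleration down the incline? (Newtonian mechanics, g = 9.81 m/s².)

a = g sin(θ) = 9.81 × sin(64.9°) = 9.81 × 0.9056 = 8.88 m/s²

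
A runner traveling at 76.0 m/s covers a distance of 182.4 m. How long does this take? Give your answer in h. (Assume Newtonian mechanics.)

t = d / v = 182.4 / 76.0 = 2.4 s
t = 2.4 s / 3600.0 = 0.0006667 h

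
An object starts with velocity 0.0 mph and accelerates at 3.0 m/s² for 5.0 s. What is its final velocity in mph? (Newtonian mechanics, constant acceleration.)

v₀ = 0.0 mph × 0.44704 = 0.0 m/s
v = v₀ + a × t = 0.0 + 3.0 × 5.0 = 15.0 m/s
v = 15.0 m/s / 0.44704 = 33.55 mph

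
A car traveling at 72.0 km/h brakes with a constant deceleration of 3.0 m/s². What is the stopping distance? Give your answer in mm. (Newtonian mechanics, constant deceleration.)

v₀ = 72.0 km/h × 0.2777777777777778 = 20.0 m/s
d = v₀² / (2a) = 20.0² / (2 × 3.0) = 400.0 / 6.0 = 66.6667 m
d = 66.6667 m / 0.001 = 66670 mm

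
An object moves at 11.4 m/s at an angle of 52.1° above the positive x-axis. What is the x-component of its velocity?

vₓ = v cos(θ) = 11.4 × cos(52.1°) = 7.0 m/s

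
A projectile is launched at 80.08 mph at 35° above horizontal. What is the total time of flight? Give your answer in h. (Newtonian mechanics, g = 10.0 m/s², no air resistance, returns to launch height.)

v₀ = 80.08 mph × 0.44704 = 35.799 m/s
T = 2 × v₀ × sin(θ) / g = 2 × 35.799 × sin(35°) / 10.0 = 2 × 35.799 × 0.573576 / 10.0 = 4.10669 s
T = 4.10669 s / 3600.0 = 0.001141 h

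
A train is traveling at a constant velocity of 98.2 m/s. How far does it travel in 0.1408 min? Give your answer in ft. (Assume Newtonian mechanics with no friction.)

t = 0.1408 min × 60.0 = 8.448 s
d = v × t = 98.2 × 8.448 = 829.594 m
d = 829.594 m / 0.3048 = 2722 ft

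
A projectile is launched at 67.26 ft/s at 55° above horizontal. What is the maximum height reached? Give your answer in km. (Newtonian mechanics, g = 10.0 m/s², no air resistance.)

v₀ = 67.26 ft/s × 0.3048 = 20.5008 m/s
H = v₀² × sin²(θ) / (2g) = 20.5008² × sin(55°)² / (2 × 10.0) = 420.283 × 0.67101 / 20.0 = 14.1007 m
H = 14.1007 m / 1000.0 = 0.0141 km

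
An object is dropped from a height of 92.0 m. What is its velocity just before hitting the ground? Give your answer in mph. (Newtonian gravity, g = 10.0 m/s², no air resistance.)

v = √(2gh) = √(2 × 10.0 × 92.0) = 42.8952 m/s
v = 42.8952 m/s / 0.44704 = 95.95 mph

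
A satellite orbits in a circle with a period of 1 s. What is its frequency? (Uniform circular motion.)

f = 1/T = 1/1 = 1.0 Hz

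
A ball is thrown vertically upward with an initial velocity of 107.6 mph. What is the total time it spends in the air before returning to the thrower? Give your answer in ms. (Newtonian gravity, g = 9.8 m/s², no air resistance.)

v₀ = 107.6 mph × 0.44704 = 48.1015 m/s
t_total = 2 × v₀ / g = 2 × 48.1015 / 9.8 = 9.81663 s
t_total = 9.81663 s / 0.001 = 9817 ms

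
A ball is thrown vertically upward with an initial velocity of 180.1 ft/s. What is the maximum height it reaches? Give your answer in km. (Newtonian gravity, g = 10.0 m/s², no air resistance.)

v₀ = 180.1 ft/s × 0.3048 = 54.8945 m/s
h_max = v₀² / (2g) = 54.8945² / (2 × 10.0) = 3013.41 / 20.0 = 150.671 m
h_max = 150.671 m / 1000.0 = 0.1507 km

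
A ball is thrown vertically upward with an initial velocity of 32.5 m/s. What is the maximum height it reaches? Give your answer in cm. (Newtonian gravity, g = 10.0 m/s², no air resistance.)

h_max = v₀² / (2g) = 32.5² / (2 × 10.0) = 1056.25 / 20.0 = 52.8125 m
h_max = 52.8125 m / 0.01 = 5281 cm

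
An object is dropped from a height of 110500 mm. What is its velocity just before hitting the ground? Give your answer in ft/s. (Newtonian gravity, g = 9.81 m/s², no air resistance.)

h = 110500 mm × 0.001 = 110.5 m
v = √(2gh) = √(2 × 9.81 × 110.5) = 46.5619 m/s
v = 46.5619 m/s / 0.3048 = 152.8 ft/s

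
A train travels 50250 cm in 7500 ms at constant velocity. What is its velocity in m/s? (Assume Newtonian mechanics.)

d = 50250 cm × 0.01 = 502.5 m
t = 7500 ms × 0.001 = 7.5 s
v = d / t = 502.5 / 7.5 = 67.0 m/s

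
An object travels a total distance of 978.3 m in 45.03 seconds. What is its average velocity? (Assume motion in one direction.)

v_avg = Δd / Δt = 978.3 / 45.03 = 21.73 m/s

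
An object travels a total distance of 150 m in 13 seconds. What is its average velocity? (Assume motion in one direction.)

v_avg = Δd / Δt = 150 / 13 = 11.54 m/s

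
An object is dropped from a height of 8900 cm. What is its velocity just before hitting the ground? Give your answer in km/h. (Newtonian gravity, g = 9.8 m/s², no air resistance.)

h = 8900 cm × 0.01 = 89.0 m
v = √(2gh) = √(2 × 9.8 × 89.0) = 41.766 m/s
v = 41.766 m/s / 0.2777777777777778 = 150.4 km/h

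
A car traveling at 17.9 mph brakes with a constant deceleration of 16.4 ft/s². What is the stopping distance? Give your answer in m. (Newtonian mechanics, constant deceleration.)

v₀ = 17.9 mph × 0.44704 = 8.00202 m/s
a = 16.4 ft/s² × 0.3048 = 4.99872 m/s²
d = v₀² / (2a) = 8.00202² / (2 × 4.99872) = 64.0323 / 9.99744 = 6.405 m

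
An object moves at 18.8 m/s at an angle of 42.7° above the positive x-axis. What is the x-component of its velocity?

vₓ = v cos(θ) = 18.8 × cos(42.7°) = 13.82 m/s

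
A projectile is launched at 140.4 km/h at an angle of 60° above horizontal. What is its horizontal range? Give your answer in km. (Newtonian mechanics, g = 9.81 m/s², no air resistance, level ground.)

v₀ = 140.4 km/h × 0.2777777777777778 = 39.0 m/s
R = v₀² × sin(2θ) / g = 39.0² × sin(2 × 60°) / 9.81 = 1521.0 × 0.866025 / 9.81 = 134.274 m
R = 134.274 m / 1000.0 = 0.1343 km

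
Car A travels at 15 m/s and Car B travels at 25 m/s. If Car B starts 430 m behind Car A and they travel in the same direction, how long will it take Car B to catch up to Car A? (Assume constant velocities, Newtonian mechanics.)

Relative speed: v_rel = 25 - 15 = 10 m/s
Time to catch: t = d₀/v_rel = 430/10 = 43.0 s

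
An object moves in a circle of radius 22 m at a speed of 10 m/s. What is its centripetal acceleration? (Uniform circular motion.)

a_c = v²/r = 10²/22 = 100/22 = 4.55 m/s²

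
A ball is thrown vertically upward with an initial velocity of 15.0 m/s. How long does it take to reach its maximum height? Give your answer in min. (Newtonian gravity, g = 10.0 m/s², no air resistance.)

t_up = v₀ / g = 15.0 / 10.0 = 1.5 s
t_up = 1.5 s / 60.0 = 0.025 min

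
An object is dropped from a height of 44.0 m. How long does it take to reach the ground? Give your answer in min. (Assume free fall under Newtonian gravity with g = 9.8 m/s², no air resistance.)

t = √(2h/g) = √(2 × 44.0 / 9.8) = 2.9966 s
t = 2.9966 s / 60.0 = 0.04994 min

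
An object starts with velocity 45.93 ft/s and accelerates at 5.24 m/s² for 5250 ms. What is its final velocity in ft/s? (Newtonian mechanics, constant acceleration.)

v₀ = 45.93 ft/s × 0.3048 = 13.9995 m/s
t = 5250 ms × 0.001 = 5.25 s
v = v₀ + a × t = 13.9995 + 5.24 × 5.25 = 41.5095 m/s
v = 41.5095 m/s / 0.3048 = 136.2 ft/s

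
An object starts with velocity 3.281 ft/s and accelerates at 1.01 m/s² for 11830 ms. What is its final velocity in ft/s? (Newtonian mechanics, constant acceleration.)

v₀ = 3.281 ft/s × 0.3048 = 1.00005 m/s
t = 11830 ms × 0.001 = 11.83 s
v = v₀ + a × t = 1.00005 + 1.01 × 11.83 = 12.9483 m/s
v = 12.9483 m/s / 0.3048 = 42.48 ft/s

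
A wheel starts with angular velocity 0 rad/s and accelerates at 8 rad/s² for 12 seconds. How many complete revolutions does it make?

θ = ω₀t + ½αt² = 0×12 + ½×8×12² = 576.0 rad
Total revolutions = θ/(2π) = 576.0/(2π) = 91.67
Complete revolutions = ⌊91.67⌋ = 91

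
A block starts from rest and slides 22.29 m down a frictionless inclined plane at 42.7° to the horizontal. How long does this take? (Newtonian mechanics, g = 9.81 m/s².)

a = g sin(θ) = 9.81 × sin(42.7°) = 6.6527 m/s²
t = √(2d/a) = √(2 × 22.29 / 6.6527) = 2.59 s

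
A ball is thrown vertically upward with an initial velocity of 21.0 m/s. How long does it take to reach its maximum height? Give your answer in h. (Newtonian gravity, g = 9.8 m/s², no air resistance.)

t_up = v₀ / g = 21.0 / 9.8 = 2.14286 s
t_up = 2.14286 s / 3600.0 = 0.0005952 h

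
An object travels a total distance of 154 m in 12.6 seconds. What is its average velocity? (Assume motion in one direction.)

v_avg = Δd / Δt = 154 / 12.6 = 12.22 m/s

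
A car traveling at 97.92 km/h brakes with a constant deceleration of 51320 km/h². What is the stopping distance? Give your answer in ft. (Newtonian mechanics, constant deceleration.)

v₀ = 97.92 km/h × 0.2777777777777778 = 27.2 m/s
a = 51320 km/h² × 7.716049382716049e-05 = 3.95988 m/s²
d = v₀² / (2a) = 27.2² / (2 × 3.95988) = 739.84 / 7.91976 = 93.417 m
d = 93.417 m / 0.3048 = 306.5 ft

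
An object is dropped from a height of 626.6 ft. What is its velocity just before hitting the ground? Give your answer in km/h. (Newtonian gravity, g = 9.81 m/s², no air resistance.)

h = 626.6 ft × 0.3048 = 190.988 m
v = √(2gh) = √(2 × 9.81 × 190.988) = 61.2143 m/s
v = 61.2143 m/s / 0.2777777777777778 = 220.4 km/h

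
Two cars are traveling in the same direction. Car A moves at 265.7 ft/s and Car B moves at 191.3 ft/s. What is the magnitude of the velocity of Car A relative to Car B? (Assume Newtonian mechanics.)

v_rel = |v_A - v_B| = |265.7 - 191.3| = 74.4 ft/s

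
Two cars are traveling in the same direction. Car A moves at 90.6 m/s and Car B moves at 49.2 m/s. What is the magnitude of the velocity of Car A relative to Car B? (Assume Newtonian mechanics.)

v_rel = |v_A - v_B| = |90.6 - 49.2| = 41.4 m/s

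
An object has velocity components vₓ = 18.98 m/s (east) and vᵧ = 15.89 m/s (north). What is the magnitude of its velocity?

|v| = √(vₓ² + vᵧ²) = √(18.98² + 15.89²) = √(612.7325) = 24.75 m/s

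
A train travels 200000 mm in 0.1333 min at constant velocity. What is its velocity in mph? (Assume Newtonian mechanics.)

d = 200000 mm × 0.001 = 200.0 m
t = 0.1333 min × 60.0 = 7.998 s
v = d / t = 200.0 / 7.998 = 25.0063 m/s
v = 25.0063 m/s / 0.44704 = 55.94 mph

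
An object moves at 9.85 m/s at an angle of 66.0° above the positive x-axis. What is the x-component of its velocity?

vₓ = v cos(θ) = 9.85 × cos(66.0°) = 4.01 m/s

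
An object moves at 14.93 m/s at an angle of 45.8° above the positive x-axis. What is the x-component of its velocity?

vₓ = v cos(θ) = 14.93 × cos(45.8°) = 10.41 m/s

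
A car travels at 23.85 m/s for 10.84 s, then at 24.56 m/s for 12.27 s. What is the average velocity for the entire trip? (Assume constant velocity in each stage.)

d₁ = v₁t₁ = 23.85 × 10.84 = 258.534 m
d₂ = v₂t₂ = 24.56 × 12.27 = 301.3512 m
d_total = 559.8852 m, t_total = 23.11 s
v_avg = d_total/t_total = 559.8852/23.11 = 24.23 m/s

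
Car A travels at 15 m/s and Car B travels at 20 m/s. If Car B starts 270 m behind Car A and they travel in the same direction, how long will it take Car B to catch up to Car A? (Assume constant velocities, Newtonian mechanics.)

Relative speed: v_rel = 20 - 15 = 5 m/s
Time to catch: t = d₀/v_rel = 270/5 = 54.0 s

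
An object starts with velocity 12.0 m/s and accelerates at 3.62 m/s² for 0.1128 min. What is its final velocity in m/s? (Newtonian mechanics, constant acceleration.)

t = 0.1128 min × 60.0 = 6.768 s
v = v₀ + a × t = 12.0 + 3.62 × 6.768 = 36.5 m/s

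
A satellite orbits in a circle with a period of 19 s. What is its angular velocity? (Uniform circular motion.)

ω = 2π/T = 2π/19 = 0.3307 rad/s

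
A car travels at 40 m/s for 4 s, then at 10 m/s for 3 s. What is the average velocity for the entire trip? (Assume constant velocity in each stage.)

d₁ = v₁t₁ = 40 × 4 = 160 m
d₂ = v₂t₂ = 10 × 3 = 30 m
d_total = 190 m, t_total = 7 s
v_avg = d_total/t_total = 190/7 = 27.14 m/s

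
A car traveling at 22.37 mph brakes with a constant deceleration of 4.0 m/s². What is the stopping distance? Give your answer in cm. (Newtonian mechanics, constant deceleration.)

v₀ = 22.37 mph × 0.44704 = 10.0003 m/s
d = v₀² / (2a) = 10.0003² / (2 × 4.0) = 100.006 / 8.0 = 12.5008 m
d = 12.5008 m / 0.01 = 1250 cm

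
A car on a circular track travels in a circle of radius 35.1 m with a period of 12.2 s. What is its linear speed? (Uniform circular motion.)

v = 2πr/T = 2π×35.1/12.2 = 18.08 m/s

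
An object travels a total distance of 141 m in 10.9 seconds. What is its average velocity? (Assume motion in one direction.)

v_avg = Δd / Δt = 141 / 10.9 = 12.94 m/s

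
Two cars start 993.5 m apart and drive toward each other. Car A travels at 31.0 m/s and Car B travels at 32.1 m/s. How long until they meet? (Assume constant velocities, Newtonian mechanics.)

Combined speed: v_combined = 31.0 + 32.1 = 63.1 m/s
Time to meet: t = d/v_combined = 993.5/63.1 = 15.74 s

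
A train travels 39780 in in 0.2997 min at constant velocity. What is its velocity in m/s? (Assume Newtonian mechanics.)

d = 39780 in × 0.0254 = 1010.41 m
t = 0.2997 min × 60.0 = 17.982 s
v = d / t = 1010.41 / 17.982 = 56.19 m/s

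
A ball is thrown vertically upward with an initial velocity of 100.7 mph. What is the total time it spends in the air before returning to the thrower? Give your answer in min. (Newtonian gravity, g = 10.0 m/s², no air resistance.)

v₀ = 100.7 mph × 0.44704 = 45.0169 m/s
t_total = 2 × v₀ / g = 2 × 45.0169 / 10.0 = 9.00338 s
t_total = 9.00338 s / 60.0 = 0.1501 min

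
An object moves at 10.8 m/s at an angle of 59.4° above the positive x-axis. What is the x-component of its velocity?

vₓ = v cos(θ) = 10.8 × cos(59.4°) = 5.5 m/s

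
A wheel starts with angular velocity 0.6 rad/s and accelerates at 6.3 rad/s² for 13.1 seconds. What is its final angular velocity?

ω = ω₀ + αt = 0.6 + 6.3 × 13.1 = 83.13 rad/s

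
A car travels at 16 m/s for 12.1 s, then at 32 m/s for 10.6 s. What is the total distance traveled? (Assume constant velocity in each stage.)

d₁ = v₁t₁ = 16 × 12.1 = 193.6 m
d₂ = v₂t₂ = 32 × 10.6 = 339.2 m
d_total = 193.6 + 339.2 = 532.8 m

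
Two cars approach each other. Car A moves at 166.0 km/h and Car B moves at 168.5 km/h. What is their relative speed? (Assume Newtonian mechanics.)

v_rel = v_A + v_B = 166.0 + 168.5 = 334.5 km/h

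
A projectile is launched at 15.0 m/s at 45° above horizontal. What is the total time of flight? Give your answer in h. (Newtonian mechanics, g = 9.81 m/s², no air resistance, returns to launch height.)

T = 2 × v₀ × sin(θ) / g = 2 × 15.0 × sin(45°) / 9.81 = 2 × 15.0 × 0.707107 / 9.81 = 2.16241 s
T = 2.16241 s / 3600.0 = 0.0006007 h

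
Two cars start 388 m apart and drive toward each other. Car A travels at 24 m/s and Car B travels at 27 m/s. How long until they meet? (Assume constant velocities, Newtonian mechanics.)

Combined speed: v_combined = 24 + 27 = 51 m/s
Time to meet: t = d/v_combined = 388/51 = 7.61 s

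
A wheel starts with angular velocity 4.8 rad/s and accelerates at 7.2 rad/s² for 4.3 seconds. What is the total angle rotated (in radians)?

θ = ω₀t + ½αt² = 4.8×4.3 + ½×7.2×4.3² = 87.2 rad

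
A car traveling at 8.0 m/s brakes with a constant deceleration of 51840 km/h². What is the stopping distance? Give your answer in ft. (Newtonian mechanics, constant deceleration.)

a = 51840 km/h² × 7.716049382716049e-05 = 4.0 m/s²
d = v₀² / (2a) = 8.0² / (2 × 4.0) = 64.0 / 8.0 = 8.0 m
d = 8.0 m / 0.3048 = 26.25 ft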